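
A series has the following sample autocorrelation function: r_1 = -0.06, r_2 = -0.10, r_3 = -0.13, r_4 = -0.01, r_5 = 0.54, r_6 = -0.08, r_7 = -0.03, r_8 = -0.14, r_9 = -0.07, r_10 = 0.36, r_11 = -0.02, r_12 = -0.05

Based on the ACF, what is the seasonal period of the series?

5

The largest autocorrelation is r_5 = 0.54, with a weaker echo at lag 10 (0.36); the remaining lags stay at or below -0.01.
The dominant spike at lag 5 indicates a seasonal period of 5.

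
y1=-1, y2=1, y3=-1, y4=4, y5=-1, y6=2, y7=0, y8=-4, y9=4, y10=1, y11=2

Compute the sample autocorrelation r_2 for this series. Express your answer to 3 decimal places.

0.118

Mean ȳ = (-1 + 1 − 1 + 4 − 1 + 2 + 0 − 4 + 4 + 1 + 2)/11 = 0.6364
Numerator Σ_{t=1}^{9}(y_t−ȳ)(y_{t+2}−ȳ) = 6.6446
Denominator Σ(y_t−ȳ)² = 56.5455
r_2 = 6.6446 / 56.5455 = 0.118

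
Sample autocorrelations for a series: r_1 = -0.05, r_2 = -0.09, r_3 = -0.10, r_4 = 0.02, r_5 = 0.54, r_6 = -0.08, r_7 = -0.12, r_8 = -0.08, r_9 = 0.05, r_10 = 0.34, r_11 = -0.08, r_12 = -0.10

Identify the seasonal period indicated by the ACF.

The largest autocorrelation is r_5 = 0.54, with a weaker echo at lag 10 (0.34); the remaining lags stay at or below 0.05.
The dominant spike at lag 5 indicates a seasonal period of 5.

5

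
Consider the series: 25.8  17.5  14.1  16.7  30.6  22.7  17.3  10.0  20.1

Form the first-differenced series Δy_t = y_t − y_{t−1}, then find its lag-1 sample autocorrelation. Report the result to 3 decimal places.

-0.099

First differences Δy: -8.3, -3.4, 2.6, 13.9, -7.9, -5.4, -7.3, 10.1
Mean of differences = -0.7125
Numerator Σ(Δy_t−Δȳ)(Δy_{t+1}−Δȳ) = -51.7914
Denominator Σ(Δy_t−Δȳ)² = 523.2288
r_1(Δy) = -51.7914 / 523.2288 = -0.099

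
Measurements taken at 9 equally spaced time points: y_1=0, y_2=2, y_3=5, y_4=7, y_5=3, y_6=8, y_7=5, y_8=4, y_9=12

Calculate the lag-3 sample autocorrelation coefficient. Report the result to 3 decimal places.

Mean ȳ = (0 + 2 + 5 + 7 + 3 + 8 + 5 + 4 + 12)/9 = 5.1111
Numerator Σ_{t=1}^{6}(y_t−ȳ)(y_{t+3}−ȳ) = 18.6296
Denominator Σ(y_t−ȳ)² = 100.8889
r_3 = 18.6296 / 100.8889 = 0.185

0.185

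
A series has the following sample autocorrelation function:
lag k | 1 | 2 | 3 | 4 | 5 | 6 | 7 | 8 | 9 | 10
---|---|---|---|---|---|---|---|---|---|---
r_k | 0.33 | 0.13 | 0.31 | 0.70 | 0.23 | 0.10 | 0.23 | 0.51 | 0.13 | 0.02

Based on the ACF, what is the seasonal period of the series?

The largest autocorrelation is r_4 = 0.70, with a weaker echo at lag 8 (0.51); the remaining lags stay at or below 0.33. The elevated value at lag 1 (0.33), dropping to 0.13 at lag 2, reflects decaying short-term dependence rather than seasonality.
The dominant spike at lag 4 indicates a seasonal period of 4.

4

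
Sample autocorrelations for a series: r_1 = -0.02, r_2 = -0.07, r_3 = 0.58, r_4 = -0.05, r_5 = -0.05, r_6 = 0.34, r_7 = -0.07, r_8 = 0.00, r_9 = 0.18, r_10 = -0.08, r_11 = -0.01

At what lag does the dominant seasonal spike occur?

The largest autocorrelation is r_3 = 0.58, with weaker echoes at lags 6 (0.34) and 9 (0.18); the remaining lags stay at or below 0.00.
The dominant spike at lag 3 indicates a seasonal period of 3.

3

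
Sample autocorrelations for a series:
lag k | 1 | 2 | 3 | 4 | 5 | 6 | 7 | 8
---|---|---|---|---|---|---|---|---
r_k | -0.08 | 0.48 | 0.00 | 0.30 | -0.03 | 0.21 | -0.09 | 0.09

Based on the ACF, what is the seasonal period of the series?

2

The largest autocorrelation is r_2 = 0.48, with weaker echoes at lags 4 (0.30) and 6 (0.21); the remaining lags stay at or below 0.09.
The dominant spike at lag 2 indicates a seasonal period of 2.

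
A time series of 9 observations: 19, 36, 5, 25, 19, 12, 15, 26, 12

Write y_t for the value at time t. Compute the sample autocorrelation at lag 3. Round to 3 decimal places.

Mean ȳ = (19 + 36 + 5 + 25 + 19 + 12 + 15 + 26 + 12)/9 = 18.7778
Numerator Σ_{t=1}^{6}(y_t−ȳ)(y_{t+3}−ȳ) = 122.6296
Denominator Σ(y_t−ȳ)² = 683.5556
r_3 = 122.6296 / 683.5556 = 0.179

0.179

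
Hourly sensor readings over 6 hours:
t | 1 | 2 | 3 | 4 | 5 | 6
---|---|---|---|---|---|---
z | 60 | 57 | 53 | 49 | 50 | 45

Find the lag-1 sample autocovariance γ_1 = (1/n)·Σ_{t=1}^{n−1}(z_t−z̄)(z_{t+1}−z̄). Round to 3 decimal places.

Mean z̄ = (60 + 57 + 53 + 49 + 50 + 45)/6 = 52.3333
Deviations: 7.6667, 4.6667, 0.6667, -3.3333, -2.3333, -7.3333
Σ_{t=1}^{5}(z_t−z̄)(z_{t+1}−z̄) = 61.5556
γ_1 = 61.5556 / 6 = 10.259

10.259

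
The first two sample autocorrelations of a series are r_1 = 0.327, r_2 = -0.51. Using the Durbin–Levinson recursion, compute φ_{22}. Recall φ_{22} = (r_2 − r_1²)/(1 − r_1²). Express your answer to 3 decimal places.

φ_{22} = (r_2 − r_1²) / (1 − r_1²)
r_1² = (0.327)² = 0.106929
Numerator = -0.51 − 0.1069 = -0.6169; denominator = 1 − 0.1069 = 0.8931
φ_{22} = -0.6169 / 0.8931 = -0.691

-0.691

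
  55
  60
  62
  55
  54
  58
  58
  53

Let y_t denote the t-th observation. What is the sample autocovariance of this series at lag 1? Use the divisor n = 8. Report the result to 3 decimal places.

-0.049

Mean ȳ = (55 + 60 + 62 + 55 + 54 + 58 + 58 + 53)/8 = 56.8750
Deviations: -1.8750, 3.1250, 5.1250, -1.8750, -2.8750, 1.1250, 1.1250, -3.8750
Σ_{t=1}^{7}(y_t−ȳ)(y_{t+1}−ȳ) = -0.3906
γ_1 = -0.3906 / 8 = -0.049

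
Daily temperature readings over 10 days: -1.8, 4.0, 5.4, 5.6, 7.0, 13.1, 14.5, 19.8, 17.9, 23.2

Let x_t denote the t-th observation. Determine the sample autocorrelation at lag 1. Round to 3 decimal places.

0.613

Mean x̄ = (-1.8 + 4.0 + 5.4 + 5.6 + 7.0 + 13.1 + 14.5 + 19.8 + 17.9 + 23.2)/10 = 10.8700
Numerator Σ_{t=1}^{9}(x_t−x̄)(x_{t+1}−x̄) = 355.1821
Denominator Σ(x_t−x̄)² = 579.7410
r_1 = 355.1821 / 579.7410 = 0.613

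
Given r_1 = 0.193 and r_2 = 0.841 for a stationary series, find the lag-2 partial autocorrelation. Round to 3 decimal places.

0.835

φ_{22} = (r_2 − r_1²) / (1 − r_1²)
r_1² = (0.193)² = 0.037249
Numerator = 0.841 − 0.0372 = 0.8038; denominator = 1 − 0.0372 = 0.9628
φ_{22} = 0.8038 / 0.9628 = 0.835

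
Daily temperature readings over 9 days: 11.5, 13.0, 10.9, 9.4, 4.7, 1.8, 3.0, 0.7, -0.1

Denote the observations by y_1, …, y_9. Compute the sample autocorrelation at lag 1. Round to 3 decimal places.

0.726

Mean ȳ = (11.5 + 13.0 + 10.9 + 9.4 + 4.7 + 1.8 + 3.0 + 0.7 − 0.1)/9 = 6.1000
Numerator Σ_{t=1}^{8}(y_t−ȳ)(y_{t+1}−ȳ) = 151.1700
Denominator Σ(y_t−ȳ)² = 208.3600
r_1 = 151.1700 / 208.3600 = 0.726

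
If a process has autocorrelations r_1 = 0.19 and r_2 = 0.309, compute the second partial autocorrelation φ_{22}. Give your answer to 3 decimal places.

φ_{22} = (r_2 − r_1²) / (1 − r_1²)
r_1² = (0.19)² = 0.0361
Numerator = 0.309 − 0.0361 = 0.2729; denominator = 1 − 0.0361 = 0.9639
φ_{22} = 0.2729 / 0.9639 = 0.283

0.283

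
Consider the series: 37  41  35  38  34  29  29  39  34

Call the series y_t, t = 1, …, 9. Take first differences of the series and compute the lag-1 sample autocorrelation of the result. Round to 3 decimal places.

First differences Δy: 4, -6, 3, -4, -5, 0, 10, -5
Mean of differences = -0.3750
Numerator Σ(Δy_t−Δȳ)(Δy_{t+1}−Δȳ) = -84.8906
Denominator Σ(Δy_t−Δȳ)² = 225.8750
r_1(Δy) = -84.8906 / 225.8750 = -0.376

-0.376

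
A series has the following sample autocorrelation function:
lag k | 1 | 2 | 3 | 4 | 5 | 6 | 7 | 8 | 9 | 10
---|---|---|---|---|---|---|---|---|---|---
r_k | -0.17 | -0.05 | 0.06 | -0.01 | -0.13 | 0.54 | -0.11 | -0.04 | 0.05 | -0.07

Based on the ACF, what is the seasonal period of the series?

6

The largest autocorrelation is r_6 = 0.54; the remaining lags stay at or below 0.06.
The dominant spike at lag 6 indicates a seasonal period of 6.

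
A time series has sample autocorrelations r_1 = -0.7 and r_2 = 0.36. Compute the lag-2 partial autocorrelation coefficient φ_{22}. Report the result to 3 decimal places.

φ_{22} = (r_2 − r_1²) / (1 − r_1²)
r_1² = (-0.7)² = 0.49
Numerator = 0.36 − 0.4900 = -0.1300; denominator = 1 − 0.4900 = 0.5100
φ_{22} = -0.1300 / 0.5100 = -0.255

-0.255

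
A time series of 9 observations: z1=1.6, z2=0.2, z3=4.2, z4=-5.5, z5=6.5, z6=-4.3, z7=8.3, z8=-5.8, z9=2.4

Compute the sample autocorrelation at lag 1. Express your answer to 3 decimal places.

Mean z̄ = (1.6 + 0.2 + 4.2 − 5.5 + 6.5 − 4.3 + 8.3 − 5.8 + 2.4)/9 = 0.8444
Numerator Σ_{t=1}^{8}(z_t−z̄)(z_{t+1}−z̄) = -187.1431
Denominator Σ(z_t−z̄)² = 213.1022
r_1 = -187.1431 / 213.1022 = -0.878

-0.878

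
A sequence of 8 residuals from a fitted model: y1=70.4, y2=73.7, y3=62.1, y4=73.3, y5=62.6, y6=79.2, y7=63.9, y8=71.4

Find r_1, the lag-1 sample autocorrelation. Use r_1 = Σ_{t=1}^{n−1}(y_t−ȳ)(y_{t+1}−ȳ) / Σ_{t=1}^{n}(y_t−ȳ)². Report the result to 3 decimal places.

-0.807

Mean ȳ = (70.4 + 73.7 + 62.1 + 73.3 + 62.6 + 79.2 + 63.9 + 71.4)/8 = 69.5750
Deviations from mean: 0.8250, 4.1250, -7.4750, 3.7250, -6.9750, 9.6250, -5.6750, 1.8250
Numerator Σ_{t=1}^{7}(y_t−ȳ)(y_{t+1}−ȳ) = -213.3706
Denominator Σ(y_t−ȳ)² = 264.2750
r_1 = -213.3706 / 264.2750 = -0.807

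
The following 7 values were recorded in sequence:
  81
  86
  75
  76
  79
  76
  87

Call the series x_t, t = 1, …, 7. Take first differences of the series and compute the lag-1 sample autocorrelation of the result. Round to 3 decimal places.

-0.343

First differences Δx: 5, -11, 1, 3, -3, 11
Mean of differences = 1.0000
Numerator Σ(Δx_t−Δx̄)(Δx_{t+1}−Δx̄) = -96.0000
Denominator Σ(Δx_t−Δx̄)² = 280.0000
r_1(Δx) = -96.0000 / 280.0000 = -0.343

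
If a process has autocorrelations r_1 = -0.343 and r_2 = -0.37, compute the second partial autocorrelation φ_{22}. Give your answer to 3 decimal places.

φ_{22} = (r_2 − r_1²) / (1 − r_1²)
r_1² = (-0.343)² = 0.117649
Numerator = -0.37 − 0.1176 = -0.4876; denominator = 1 − 0.1176 = 0.8824
φ_{22} = -0.4876 / 0.8824 = -0.553

-0.553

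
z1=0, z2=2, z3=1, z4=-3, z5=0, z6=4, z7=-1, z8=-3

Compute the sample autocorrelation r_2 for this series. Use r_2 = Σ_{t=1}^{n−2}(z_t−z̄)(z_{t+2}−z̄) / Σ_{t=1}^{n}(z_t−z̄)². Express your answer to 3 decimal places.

-0.750

Mean z̄ = (0 + 2 + 1 − 3 + 0 + 4 − 1 − 3)/8 = 0.0000
Numerator Σ_{t=1}^{6}(z_t−z̄)(z_{t+2}−z̄) = -30.0000
Denominator Σ(z_t−z̄)² = 40.0000
r_2 = -30.0000 / 40.0000 = -0.750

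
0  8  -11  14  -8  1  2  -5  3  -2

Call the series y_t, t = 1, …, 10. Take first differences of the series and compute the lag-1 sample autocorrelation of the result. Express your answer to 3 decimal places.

First differences Δy: 8, -19, 25, -22, 9, 1, -7, 8, -5
Mean of differences = -0.2222
Numerator Σ(Δy_t−Δȳ)(Δy_{t+1}−Δȳ) = -1470.1605
Denominator Σ(Δy_t−Δȳ)² = 1753.5556
r_1(Δy) = -1470.1605 / 1753.5556 = -0.838

-0.838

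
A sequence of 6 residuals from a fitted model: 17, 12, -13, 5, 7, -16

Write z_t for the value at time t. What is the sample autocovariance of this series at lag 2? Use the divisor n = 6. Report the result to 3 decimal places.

-54.000

Mean z̄ = (17 + 12 − 13 + 5 + 7 − 16)/6 = 2.0000
Σ_{t=1}^{4}(z_t−z̄)(z_{t+2}−z̄) = -324.0000
γ_2 = -324.0000 / 6 = -54.000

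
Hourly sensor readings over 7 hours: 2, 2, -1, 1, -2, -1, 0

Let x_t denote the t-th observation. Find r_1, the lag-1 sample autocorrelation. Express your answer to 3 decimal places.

Mean x̄ = (2 + 2 − 1 + 1 − 2 − 1 + 0)/7 = 0.1429
Deviations from mean: 1.8571, 1.8571, -1.1429, 0.8571, -2.1429, -1.1429, -0.1429
Numerator Σ_{t=1}^{6}(x_t−x̄)(x_{t+1}−x̄) = 1.1224
Denominator Σ(x_t−x̄)² = 14.8571
r_1 = 1.1224 / 14.8571 = 0.076

0.076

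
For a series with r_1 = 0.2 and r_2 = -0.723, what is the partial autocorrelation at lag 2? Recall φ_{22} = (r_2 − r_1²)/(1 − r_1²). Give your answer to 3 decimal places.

-0.795

φ_{22} = (r_2 − r_1²) / (1 − r_1²)
r_1² = (0.2)² = 0.04
Numerator = -0.723 − 0.0400 = -0.7630; denominator = 1 − 0.0400 = 0.9600
φ_{22} = -0.7630 / 0.9600 = -0.795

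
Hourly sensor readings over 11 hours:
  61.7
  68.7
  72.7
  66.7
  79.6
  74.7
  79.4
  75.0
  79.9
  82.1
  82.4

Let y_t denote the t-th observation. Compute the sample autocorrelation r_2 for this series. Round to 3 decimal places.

0.333

Mean ȳ = (61.7 + 68.7 + 72.7 + 66.7 + 79.6 + 74.7 + 79.4 + 75.0 + 79.9 + 82.1 + 82.4)/11 = 74.8091
Numerator Σ_{t=1}^{9}(y_t−ȳ)(y_{t+2}−ȳ) = 153.3498
Denominator Σ(y_t−ȳ)² = 460.1491
r_2 = 153.3498 / 460.1491 = 0.333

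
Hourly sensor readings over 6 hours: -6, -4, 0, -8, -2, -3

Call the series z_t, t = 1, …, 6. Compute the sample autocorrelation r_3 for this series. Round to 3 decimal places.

0.292

Mean z̄ = (-6 − 4 + 0 − 8 − 2 − 3)/6 = -3.8333
Deviations from mean: -2.1667, -0.1667, 3.8333, -4.1667, 1.8333, 0.8333
Σ(z_t−z̄)(z_{t+3}−z̄) = (9.0278) + (-0.3056) + (3.1944) = 11.9167
Denominator Σ(z_t−z̄)² = 40.8333
r_3 = 11.9167 / 40.8333 = 0.292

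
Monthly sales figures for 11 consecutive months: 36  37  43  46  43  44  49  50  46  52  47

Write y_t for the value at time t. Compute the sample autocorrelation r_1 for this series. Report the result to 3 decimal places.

0.516

Mean ȳ = (36 + 37 + 43 + 46 + 43 + 44 + 49 + 50 + 46 + 52 + 47)/11 = 44.8182
Numerator Σ_{t=1}^{10}(y_t−ȳ)(y_{t+1}−ȳ) = 128.8760
Denominator Σ(y_t−ȳ)² = 249.6364
r_1 = 128.8760 / 249.6364 = 0.516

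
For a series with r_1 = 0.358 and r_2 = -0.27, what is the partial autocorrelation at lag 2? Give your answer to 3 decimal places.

φ_{22} = (r_2 − r_1²) / (1 − r_1²)
r_1² = (0.358)² = 0.128164
Numerator = -0.27 − 0.1282 = -0.3982; denominator = 1 − 0.1282 = 0.8718
φ_{22} = -0.3982 / 0.8718 = -0.457

-0.457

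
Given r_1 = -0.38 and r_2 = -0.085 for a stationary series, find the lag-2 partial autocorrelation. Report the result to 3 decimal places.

-0.268

φ_{22} = (r_2 − r_1²) / (1 − r_1²)
r_1² = (-0.38)² = 0.1444
Numerator = -0.085 − 0.1444 = -0.2294; denominator = 1 − 0.1444 = 0.8556
φ_{22} = -0.2294 / 0.8556 = -0.268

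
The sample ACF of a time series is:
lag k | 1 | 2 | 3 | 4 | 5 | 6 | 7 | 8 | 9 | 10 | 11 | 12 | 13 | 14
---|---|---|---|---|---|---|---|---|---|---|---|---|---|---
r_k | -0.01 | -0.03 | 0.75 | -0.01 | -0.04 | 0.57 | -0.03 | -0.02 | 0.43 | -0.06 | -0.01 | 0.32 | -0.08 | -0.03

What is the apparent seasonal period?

3

The largest autocorrelation is r_3 = 0.75, with weaker echoes at lags 6 (0.57), 9 (0.43) and 12 (0.32); the remaining lags stay at or below -0.01.
The dominant spike at lag 3 indicates a seasonal period of 3.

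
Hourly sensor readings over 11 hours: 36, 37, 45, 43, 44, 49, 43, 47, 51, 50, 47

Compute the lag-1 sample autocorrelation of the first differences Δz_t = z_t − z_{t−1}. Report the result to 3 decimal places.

First differences Δz: 1, 8, -2, 1, 5, -6, 4, 4, -1, -3
Mean of differences = 1.1000
Numerator Σ(Δz_t−Δz̄)(Δz_{t+1}−Δz̄) = -59.5100
Denominator Σ(Δz_t−Δz̄)² = 160.9000
r_1(Δz) = -59.5100 / 160.9000 = -0.370

-0.370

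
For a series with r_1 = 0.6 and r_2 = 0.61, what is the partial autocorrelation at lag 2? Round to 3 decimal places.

φ_{22} = (r_2 − r_1²) / (1 − r_1²)
r_1² = (0.6)² = 0.36
Numerator = 0.61 − 0.3600 = 0.2500; denominator = 1 − 0.3600 = 0.6400
φ_{22} = 0.2500 / 0.6400 = 0.391

0.391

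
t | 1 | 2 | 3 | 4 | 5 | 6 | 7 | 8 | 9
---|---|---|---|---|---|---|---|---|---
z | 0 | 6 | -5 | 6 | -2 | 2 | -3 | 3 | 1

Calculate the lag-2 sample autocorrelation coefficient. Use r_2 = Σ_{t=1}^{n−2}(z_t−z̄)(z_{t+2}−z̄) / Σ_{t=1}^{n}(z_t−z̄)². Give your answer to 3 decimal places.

0.575

Mean z̄ = (0 + 6 − 5 + 6 − 2 + 2 − 3 + 3 + 1)/9 = 0.8889
Σ(z_t−z̄)(z_{t+2}−z̄) = (5.2346) + (26.1235) + (17.0123) + (5.6790) + (11.2346) + (2.3457) + (-0.4321) = 67.1975
Denominator Σ(z_t−z̄)² = 116.8889
r_2 = 67.1975 / 116.8889 = 0.575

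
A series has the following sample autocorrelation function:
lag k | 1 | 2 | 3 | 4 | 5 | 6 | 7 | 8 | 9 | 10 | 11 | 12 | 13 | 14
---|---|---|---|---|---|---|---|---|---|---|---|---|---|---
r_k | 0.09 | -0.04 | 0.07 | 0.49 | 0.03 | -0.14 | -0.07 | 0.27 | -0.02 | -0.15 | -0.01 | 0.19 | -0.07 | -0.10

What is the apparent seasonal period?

The largest autocorrelation is r_4 = 0.49, with weaker echoes at lags 8 (0.27) and 12 (0.19); the remaining lags stay at or below 0.09.
The dominant spike at lag 4 indicates a seasonal period of 4.

4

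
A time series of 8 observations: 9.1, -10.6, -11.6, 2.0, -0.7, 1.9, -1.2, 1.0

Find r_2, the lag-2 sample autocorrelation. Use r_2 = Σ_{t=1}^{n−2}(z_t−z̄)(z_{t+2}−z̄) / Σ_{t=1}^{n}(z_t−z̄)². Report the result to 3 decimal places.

Mean z̄ = (9.1 − 10.6 − 11.6 + 2.0 − 0.7 + 1.9 − 1.2 + 1.0)/8 = -1.2625
Σ(z_t−z̄)(z_{t+2}−z̄) = (-107.1223) + (-30.4636) + (-5.8148) + (10.3177) + (0.0352) + (7.1552) = -125.8928
Denominator Σ(z_t−z̄)² = 327.5188
r_2 = -125.8928 / 327.5188 = -0.384

-0.384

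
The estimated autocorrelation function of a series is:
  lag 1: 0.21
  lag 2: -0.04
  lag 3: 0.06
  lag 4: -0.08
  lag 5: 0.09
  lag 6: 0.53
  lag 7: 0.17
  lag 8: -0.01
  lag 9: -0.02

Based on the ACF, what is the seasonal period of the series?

The largest autocorrelation is r_6 = 0.53; the remaining lags stay at or below 0.21.
The dominant spike at lag 6 indicates a seasonal period of 6.

6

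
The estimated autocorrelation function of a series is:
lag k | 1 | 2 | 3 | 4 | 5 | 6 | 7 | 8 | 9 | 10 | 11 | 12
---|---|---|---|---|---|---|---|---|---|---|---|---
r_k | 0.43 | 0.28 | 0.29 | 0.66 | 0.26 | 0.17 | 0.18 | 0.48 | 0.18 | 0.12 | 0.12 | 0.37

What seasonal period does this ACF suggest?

4

The largest autocorrelation is r_4 = 0.66, with a weaker echo at lag 8 (0.48); the remaining lags stay at or below 0.43. The elevated value at lag 1 (0.43), dropping to 0.28 at lag 2, reflects decaying short-term dependence rather than seasonality.
The dominant spike at lag 4 indicates a seasonal period of 4.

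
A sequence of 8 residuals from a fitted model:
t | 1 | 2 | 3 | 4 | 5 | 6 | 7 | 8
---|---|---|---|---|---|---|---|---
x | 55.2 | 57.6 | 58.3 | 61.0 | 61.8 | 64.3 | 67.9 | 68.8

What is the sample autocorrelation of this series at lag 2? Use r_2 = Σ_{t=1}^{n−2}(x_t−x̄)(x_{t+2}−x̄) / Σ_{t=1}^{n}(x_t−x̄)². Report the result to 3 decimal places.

Mean x̄ = (55.2 + 57.6 + 58.3 + 61.0 + 61.8 + 64.3 + 67.9 + 68.8)/8 = 61.8625
Σ(x_t−x̄)(x_{t+2}−x̄) = (23.7352) + (3.6764) + (0.2227) + (-2.1023) + (-0.3773) + (16.9102) = 42.0647
Denominator Σ(x_t−x̄)² = 166.5188
r_2 = 42.0647 / 166.5188 = 0.253

0.253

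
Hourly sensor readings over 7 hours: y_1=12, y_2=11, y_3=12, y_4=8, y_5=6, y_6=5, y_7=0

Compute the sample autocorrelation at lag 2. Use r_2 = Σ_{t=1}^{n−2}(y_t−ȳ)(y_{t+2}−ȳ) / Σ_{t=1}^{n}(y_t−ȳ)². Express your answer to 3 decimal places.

0.208

Mean ȳ = (12 + 11 + 12 + 8 + 6 + 5 + 0)/7 = 7.7143
Deviations from mean: 4.2857, 3.2857, 4.2857, 0.2857, -1.7143, -2.7143, -7.7143
Σ(y_t−ȳ)(y_{t+2}−ȳ) = (18.3673) + (0.9388) + (-7.3469) + (-0.7755) + (13.2245) = 24.4082
Denominator Σ(y_t−ȳ)² = 117.4286
r_2 = 24.4082 / 117.4286 = 0.208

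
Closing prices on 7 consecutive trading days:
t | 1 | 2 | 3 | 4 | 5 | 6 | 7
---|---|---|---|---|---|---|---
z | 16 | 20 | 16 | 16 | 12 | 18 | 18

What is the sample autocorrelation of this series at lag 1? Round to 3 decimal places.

Mean z̄ = (16 + 20 + 16 + 16 + 12 + 18 + 18)/7 = 16.5714
Deviations from mean: -0.5714, 3.4286, -0.5714, -0.5714, -4.5714, 1.4286, 1.4286
Numerator Σ_{t=1}^{6}(z_t−z̄)(z_{t+1}−z̄) = -5.4694
Denominator Σ(z_t−z̄)² = 37.7143
r_1 = -5.4694 / 37.7143 = -0.145

-0.145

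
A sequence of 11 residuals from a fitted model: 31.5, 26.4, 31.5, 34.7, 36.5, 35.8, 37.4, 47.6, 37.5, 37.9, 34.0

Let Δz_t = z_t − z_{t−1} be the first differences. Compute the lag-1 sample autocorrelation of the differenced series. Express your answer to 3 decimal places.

-0.351

First differences Δz: -5.1, 5.1, 3.2, 1.8, -0.7, 1.6, 10.2, -10.1, 0.4, -3.9
Mean of differences = 0.2500
Numerator Σ(Δz_t−Δz̄)(Δz_{t+1}−Δz̄) = -101.5475
Denominator Σ(Δz_t−Δz̄)² = 289.3450
r_1(Δz) = -101.5475 / 289.3450 = -0.351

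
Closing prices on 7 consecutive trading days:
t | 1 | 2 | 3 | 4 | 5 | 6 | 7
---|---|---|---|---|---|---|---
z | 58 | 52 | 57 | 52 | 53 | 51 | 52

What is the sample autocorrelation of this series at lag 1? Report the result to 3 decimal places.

-0.248

Mean z̄ = (58 + 52 + 57 + 52 + 53 + 51 + 52)/7 = 53.5714
Deviations from mean: 4.4286, -1.5714, 3.4286, -1.5714, -0.5714, -2.5714, -1.5714
Σ(z_t−z̄)(z_{t+1}−z̄) = (-6.9592) + (-5.3878) + (-5.3878) + (0.8980) + (1.4694) + (4.0408) = -11.3265
Denominator Σ(z_t−z̄)² = 45.7143
r_1 = -11.3265 / 45.7143 = -0.248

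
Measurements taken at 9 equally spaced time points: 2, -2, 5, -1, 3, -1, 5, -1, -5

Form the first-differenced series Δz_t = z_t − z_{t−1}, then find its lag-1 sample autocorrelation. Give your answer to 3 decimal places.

-0.679

First differences Δz: -4, 7, -6, 4, -4, 6, -6, -4
Mean of differences = -0.8750
Numerator Σ(Δz_t−Δz̄)(Δz_{t+1}−Δz̄) = -145.8906
Denominator Σ(Δz_t−Δz̄)² = 214.8750
r_1(Δz) = -145.8906 / 214.8750 = -0.679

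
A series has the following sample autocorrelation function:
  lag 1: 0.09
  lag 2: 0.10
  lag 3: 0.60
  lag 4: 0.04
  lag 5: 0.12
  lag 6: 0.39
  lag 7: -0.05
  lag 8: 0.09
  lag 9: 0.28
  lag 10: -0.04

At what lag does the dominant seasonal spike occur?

3

The largest autocorrelation is r_3 = 0.60, with weaker echoes at lags 6 (0.39) and 9 (0.28); the remaining lags stay at or below 0.12.
The dominant spike at lag 3 indicates a seasonal period of 3.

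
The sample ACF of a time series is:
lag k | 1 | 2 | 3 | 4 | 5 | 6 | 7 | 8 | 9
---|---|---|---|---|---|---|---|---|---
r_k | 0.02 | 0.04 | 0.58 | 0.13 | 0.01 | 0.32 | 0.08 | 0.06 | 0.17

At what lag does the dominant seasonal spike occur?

The largest autocorrelation is r_3 = 0.58, with weaker echoes at lags 6 (0.32) and 9 (0.17); the remaining lags stay at or below 0.13.
The dominant spike at lag 3 indicates a seasonal period of 3.

3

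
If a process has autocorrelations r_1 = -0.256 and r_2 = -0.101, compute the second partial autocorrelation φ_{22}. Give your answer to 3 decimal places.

-0.178

φ_{22} = (r_2 − r_1²) / (1 − r_1²)
r_1² = (-0.256)² = 0.065536
Numerator = -0.101 − 0.0655 = -0.1665; denominator = 1 − 0.0655 = 0.9345
φ_{22} = -0.1665 / 0.9345 = -0.178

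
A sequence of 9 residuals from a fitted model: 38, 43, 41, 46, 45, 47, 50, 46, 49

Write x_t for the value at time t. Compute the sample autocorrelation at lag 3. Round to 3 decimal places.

Mean x̄ = (38 + 43 + 41 + 46 + 45 + 47 + 50 + 46 + 49)/9 = 45.0000
Σ(x_t−x̄)(x_{t+3}−x̄) = (-7.0000) + (0.0000) + (-8.0000) + (5.0000) + (0.0000) + (8.0000) = -2.0000
Denominator Σ(x_t−x̄)² = 116.0000
r_3 = -2.0000 / 116.0000 = -0.017

-0.017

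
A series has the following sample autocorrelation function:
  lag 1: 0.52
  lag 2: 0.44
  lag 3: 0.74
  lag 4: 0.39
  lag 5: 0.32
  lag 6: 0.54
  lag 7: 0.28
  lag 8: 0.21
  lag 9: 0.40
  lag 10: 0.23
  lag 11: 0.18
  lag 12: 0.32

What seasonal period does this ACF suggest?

3

The largest autocorrelation is r_3 = 0.74, with a weaker echo at lag 6 (0.54); the remaining lags stay at or below 0.52. The elevated value at lag 1 (0.52), dropping to 0.44 at lag 2, reflects decaying short-term dependence rather than seasonality.
The dominant spike at lag 3 indicates a seasonal period of 3.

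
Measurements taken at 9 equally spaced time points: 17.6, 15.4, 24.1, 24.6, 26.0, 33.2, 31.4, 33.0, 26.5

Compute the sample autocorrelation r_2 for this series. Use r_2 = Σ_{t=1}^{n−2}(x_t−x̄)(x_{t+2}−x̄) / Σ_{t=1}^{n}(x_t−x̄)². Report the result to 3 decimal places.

Mean x̄ = (17.6 + 15.4 + 24.1 + 24.6 + 26.0 + 33.2 + 31.4 + 33.0 + 26.5)/9 = 25.7556
Numerator Σ_{t=1}^{7}(x_t−x̄)(x_{t+2}−x̄) = 75.9738
Denominator Σ(x_t−x̄)² = 318.2022
r_2 = 75.9738 / 318.2022 = 0.239

0.239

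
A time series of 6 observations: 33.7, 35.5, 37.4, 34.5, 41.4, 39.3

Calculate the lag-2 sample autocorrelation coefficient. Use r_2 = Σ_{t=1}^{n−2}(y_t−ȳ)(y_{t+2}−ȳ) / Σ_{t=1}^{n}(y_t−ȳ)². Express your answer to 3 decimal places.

-0.037

Mean ȳ = (33.7 + 35.5 + 37.4 + 34.5 + 41.4 + 39.3)/6 = 36.9667
Σ(y_t−ȳ)(y_{t+2}−ȳ) = (-1.4156) + (3.6178) + (1.9211) + (-5.7556) = -1.6322
Denominator Σ(y_t−ȳ)² = 44.1933
r_2 = -1.6322 / 44.1933 = -0.037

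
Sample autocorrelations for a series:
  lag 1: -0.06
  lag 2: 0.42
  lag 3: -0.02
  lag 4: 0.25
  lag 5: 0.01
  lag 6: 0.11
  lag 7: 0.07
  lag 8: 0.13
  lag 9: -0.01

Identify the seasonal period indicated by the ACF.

The largest autocorrelation is r_2 = 0.42, with a weaker echo at lag 4 (0.25); the remaining lags stay at or below 0.13.
The dominant spike at lag 2 indicates a seasonal period of 2.

2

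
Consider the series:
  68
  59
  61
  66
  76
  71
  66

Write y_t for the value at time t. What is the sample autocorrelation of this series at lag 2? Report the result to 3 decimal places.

Mean ȳ = (68 + 59 + 61 + 66 + 76 + 71 + 66)/7 = 66.7143
Deviations from mean: 1.2857, -7.7143, -5.7143, -0.7143, 9.2857, 4.2857, -0.7143
Σ(y_t−ȳ)(y_{t+2}−ȳ) = (-7.3469) + (5.5102) + (-53.0612) + (-3.0612) + (-6.6327) = -64.5918
Denominator Σ(y_t−ȳ)² = 199.4286
r_2 = -64.5918 / 199.4286 = -0.324

-0.324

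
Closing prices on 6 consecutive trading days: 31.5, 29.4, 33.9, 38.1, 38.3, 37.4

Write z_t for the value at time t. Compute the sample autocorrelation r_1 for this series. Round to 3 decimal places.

0.571

Mean z̄ = (31.5 + 29.4 + 33.9 + 38.1 + 38.3 + 37.4)/6 = 34.7667
Σ(z_t−z̄)(z_{t+1}−z̄) = (17.5311) + (4.6511) + (-2.8889) + (11.7778) + (9.3044) = 40.3756
Denominator Σ(z_t−z̄)² = 70.7533
r_1 = 40.3756 / 70.7533 = 0.571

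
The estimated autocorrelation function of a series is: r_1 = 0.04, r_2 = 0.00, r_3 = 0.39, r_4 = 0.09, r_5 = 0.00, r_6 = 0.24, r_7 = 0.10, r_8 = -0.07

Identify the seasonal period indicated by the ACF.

3

The largest autocorrelation is r_3 = 0.39, with a weaker echo at lag 6 (0.24); the remaining lags stay at or below 0.10.
The dominant spike at lag 3 indicates a seasonal period of 3.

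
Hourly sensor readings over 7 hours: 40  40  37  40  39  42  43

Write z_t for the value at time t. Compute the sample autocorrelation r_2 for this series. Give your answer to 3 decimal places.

Mean z̄ = (40 + 40 + 37 + 40 + 39 + 42 + 43)/7 = 40.1429
Deviations from mean: -0.1429, -0.1429, -3.1429, -0.1429, -1.1429, 1.8571, 2.8571
Σ(z_t−z̄)(z_{t+2}−z̄) = (0.4490) + (0.0204) + (3.5918) + (-0.2653) + (-3.2653) = 0.5306
Denominator Σ(z_t−z̄)² = 22.8571
r_2 = 0.5306 / 22.8571 = 0.023

0.023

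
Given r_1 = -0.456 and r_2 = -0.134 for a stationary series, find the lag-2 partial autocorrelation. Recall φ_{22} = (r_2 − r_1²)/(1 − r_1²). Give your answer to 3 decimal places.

-0.432

φ_{22} = (r_2 − r_1²) / (1 − r_1²)
r_1² = (-0.456)² = 0.207936
Numerator = -0.134 − 0.2079 = -0.3419; denominator = 1 − 0.2079 = 0.7921
φ_{22} = -0.3419 / 0.7921 = -0.432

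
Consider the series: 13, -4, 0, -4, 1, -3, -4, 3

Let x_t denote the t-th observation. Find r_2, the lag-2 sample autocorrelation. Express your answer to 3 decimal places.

Mean x̄ = (13 − 4 + 0 − 4 + 1 − 3 − 4 + 3)/8 = 0.2500
Deviations from mean: 12.7500, -4.2500, -0.2500, -4.2500, 0.7500, -3.2500, -4.2500, 2.7500
Σ(x_t−x̄)(x_{t+2}−x̄) = (-3.1875) + (18.0625) + (-0.1875) + (13.8125) + (-3.1875) + (-8.9375) = 16.3750
Denominator Σ(x_t−x̄)² = 235.5000
r_2 = 16.3750 / 235.5000 = 0.070

0.070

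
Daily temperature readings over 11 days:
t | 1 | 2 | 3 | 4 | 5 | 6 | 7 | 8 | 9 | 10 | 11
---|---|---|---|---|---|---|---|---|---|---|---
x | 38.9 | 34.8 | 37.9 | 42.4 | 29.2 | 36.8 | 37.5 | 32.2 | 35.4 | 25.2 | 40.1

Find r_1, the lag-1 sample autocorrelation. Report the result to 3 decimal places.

Mean x̄ = (38.9 + 34.8 + 37.9 + 42.4 + 29.2 + 36.8 + 37.5 + 32.2 + 35.4 + 25.2 + 40.1)/11 = 35.4909
Numerator Σ_{t=1}^{10}(x_t−x̄)(x_{t+1}−x̄) = -89.2537
Denominator Σ(x_t−x̄)² = 248.9491
r_1 = -89.2537 / 248.9491 = -0.359

-0.359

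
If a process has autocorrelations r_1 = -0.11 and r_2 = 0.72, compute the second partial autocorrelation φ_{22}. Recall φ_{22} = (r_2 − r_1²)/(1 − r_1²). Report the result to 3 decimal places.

0.717

φ_{22} = (r_2 − r_1²) / (1 − r_1²)
r_1² = (-0.11)² = 0.0121
Numerator = 0.72 − 0.0121 = 0.7079; denominator = 1 − 0.0121 = 0.9879
φ_{22} = 0.7079 / 0.9879 = 0.717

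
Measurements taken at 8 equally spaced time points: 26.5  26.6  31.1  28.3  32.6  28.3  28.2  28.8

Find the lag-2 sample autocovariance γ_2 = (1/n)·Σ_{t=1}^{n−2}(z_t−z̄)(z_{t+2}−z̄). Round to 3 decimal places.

0.315

Mean z̄ = (26.5 + 26.6 + 31.1 + 28.3 + 32.6 + 28.3 + 28.2 + 28.8)/8 = 28.8000
Σ_{t=1}^{6}(z_t−z̄)(z_{t+2}−z̄) = 2.5200
γ_2 = 2.5200 / 8 = 0.315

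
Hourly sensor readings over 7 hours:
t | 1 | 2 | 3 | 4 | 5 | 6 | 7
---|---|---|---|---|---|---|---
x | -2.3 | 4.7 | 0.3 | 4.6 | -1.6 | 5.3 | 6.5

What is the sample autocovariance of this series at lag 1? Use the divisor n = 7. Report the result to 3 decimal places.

-4.130

Mean x̄ = (-2.3 + 4.7 + 0.3 + 4.6 − 1.6 + 5.3 + 6.5)/7 = 2.5000
Deviations: -4.8000, 2.2000, -2.2000, 2.1000, -4.1000, 2.8000, 4.0000
Σ_{t=1}^{6}(x_t−x̄)(x_{t+1}−x̄) = -28.9100
γ_1 = -28.9100 / 7 = -4.130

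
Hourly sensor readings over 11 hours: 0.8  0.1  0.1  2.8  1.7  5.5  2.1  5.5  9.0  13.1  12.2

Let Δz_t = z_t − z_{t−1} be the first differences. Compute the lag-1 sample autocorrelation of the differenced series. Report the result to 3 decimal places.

First differences Δz: -0.7, 0.0, 2.7, -1.1, 3.8, -3.4, 3.4, 3.5, 4.1, -0.9
Mean of differences = 1.1400
Numerator Σ(Δz_t−Δz̄)(Δz_{t+1}−Δz̄) = -25.1896
Denominator Σ(Δz_t−Δz̄)² = 63.4240
r_1(Δz) = -25.1896 / 63.4240 = -0.397

-0.397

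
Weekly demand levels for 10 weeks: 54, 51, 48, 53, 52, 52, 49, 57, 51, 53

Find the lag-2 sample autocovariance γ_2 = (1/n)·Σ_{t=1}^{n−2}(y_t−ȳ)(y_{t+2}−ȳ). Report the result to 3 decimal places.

Mean ȳ = (54 + 51 + 48 + 53 + 52 + 52 + 49 + 57 + 51 + 53)/10 = 52.0000
Σ_{t=1}^{8}(y_t−ȳ)(y_{t+2}−ȳ) = -1.0000
γ_2 = -1.0000 / 10 = -0.100

-0.100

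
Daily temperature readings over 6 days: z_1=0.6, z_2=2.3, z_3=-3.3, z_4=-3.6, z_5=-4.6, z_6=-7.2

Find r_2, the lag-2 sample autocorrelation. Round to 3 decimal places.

Mean z̄ = (0.6 + 2.3 − 3.3 − 3.6 − 4.6 − 7.2)/6 = -2.6333
Deviations from mean: 3.2333, 4.9333, -0.6667, -0.9667, -1.9667, -4.5667
Σ(z_t−z̄)(z_{t+2}−z̄) = (-2.1556) + (-4.7689) + (1.3111) + (4.4144) = -1.1989
Denominator Σ(z_t−z̄)² = 60.8933
r_2 = -1.1989 / 60.8933 = -0.020

-0.020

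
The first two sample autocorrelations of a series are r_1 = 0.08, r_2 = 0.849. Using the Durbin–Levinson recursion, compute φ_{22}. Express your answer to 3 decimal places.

φ_{22} = (r_2 − r_1²) / (1 − r_1²)
r_1² = (0.08)² = 0.0064
Numerator = 0.849 − 0.0064 = 0.8426; denominator = 1 − 0.0064 = 0.9936
φ_{22} = 0.8426 / 0.9936 = 0.848

0.848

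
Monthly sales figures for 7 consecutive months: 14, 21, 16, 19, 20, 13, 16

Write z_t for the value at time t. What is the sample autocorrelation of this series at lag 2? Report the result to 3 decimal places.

-0.054

Mean z̄ = (14 + 21 + 16 + 19 + 20 + 13 + 16)/7 = 17.0000
Deviations from mean: -3.0000, 4.0000, -1.0000, 2.0000, 3.0000, -4.0000, -1.0000
Σ(z_t−z̄)(z_{t+2}−z̄) = (3.0000) + (8.0000) + (-3.0000) + (-8.0000) + (-3.0000) = -3.0000
Denominator Σ(z_t−z̄)² = 56.0000
r_2 = -3.0000 / 56.0000 = -0.054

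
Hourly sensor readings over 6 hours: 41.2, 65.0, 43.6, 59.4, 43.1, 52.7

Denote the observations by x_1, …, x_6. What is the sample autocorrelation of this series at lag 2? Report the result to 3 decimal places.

0.545

Mean x̄ = (41.2 + 65.0 + 43.6 + 59.4 + 43.1 + 52.7)/6 = 50.8333
Deviations from mean: -9.6333, 14.1667, -7.2333, 8.5667, -7.7333, 1.8667
Σ(x_t−x̄)(x_{t+2}−x̄) = (69.6811) + (121.3611) + (55.9378) + (15.9911) = 262.9711
Denominator Σ(x_t−x̄)² = 482.4933
r_2 = 262.9711 / 482.4933 = 0.545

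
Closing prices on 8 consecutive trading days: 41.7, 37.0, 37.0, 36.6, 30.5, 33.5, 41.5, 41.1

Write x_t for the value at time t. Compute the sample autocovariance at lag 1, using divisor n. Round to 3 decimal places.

3.757

Mean x̄ = (41.7 + 37.0 + 37.0 + 36.6 + 30.5 + 33.5 + 41.5 + 41.1)/8 = 37.3625
Σ_{t=1}^{7}(x_t−x̄)(x_{t+1}−x̄) = 30.0573
γ_1 = 30.0573 / 8 = 3.757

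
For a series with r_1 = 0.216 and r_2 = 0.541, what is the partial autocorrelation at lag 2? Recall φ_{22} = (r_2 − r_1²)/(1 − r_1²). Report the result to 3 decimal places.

0.519

φ_{22} = (r_2 − r_1²) / (1 − r_1²)
r_1² = (0.216)² = 0.046656
Numerator = 0.541 − 0.0467 = 0.4943; denominator = 1 − 0.0467 = 0.9533
φ_{22} = 0.4943 / 0.9533 = 0.519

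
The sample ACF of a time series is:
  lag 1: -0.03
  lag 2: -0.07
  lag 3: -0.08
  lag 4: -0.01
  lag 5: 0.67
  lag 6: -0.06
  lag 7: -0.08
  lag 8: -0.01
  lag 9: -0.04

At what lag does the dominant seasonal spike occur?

5

The largest autocorrelation is r_5 = 0.67; the remaining lags stay at or below -0.01.
The dominant spike at lag 5 indicates a seasonal period of 5.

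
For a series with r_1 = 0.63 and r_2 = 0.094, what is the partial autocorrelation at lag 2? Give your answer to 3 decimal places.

-0.502

φ_{22} = (r_2 − r_1²) / (1 − r_1²)
r_1² = (0.63)² = 0.3969
Numerator = 0.094 − 0.3969 = -0.3029; denominator = 1 − 0.3969 = 0.6031
φ_{22} = -0.3029 / 0.6031 = -0.502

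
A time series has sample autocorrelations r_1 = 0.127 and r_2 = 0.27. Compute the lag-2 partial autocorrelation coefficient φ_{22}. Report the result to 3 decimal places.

0.258

φ_{22} = (r_2 − r_1²) / (1 − r_1²)
r_1² = (0.127)² = 0.016129
Numerator = 0.27 − 0.0161 = 0.2539; denominator = 1 − 0.0161 = 0.9839
φ_{22} = 0.2539 / 0.9839 = 0.258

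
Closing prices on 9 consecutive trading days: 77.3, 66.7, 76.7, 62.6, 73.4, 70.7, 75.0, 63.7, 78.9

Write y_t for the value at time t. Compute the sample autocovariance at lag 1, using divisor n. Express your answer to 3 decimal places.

-22.601

Mean ȳ = (77.3 + 66.7 + 76.7 + 62.6 + 73.4 + 70.7 + 75.0 + 63.7 + 78.9)/9 = 71.6667
Σ_{t=1}^{8}(y_t−ȳ)(y_{t+1}−ȳ) = -203.4078
γ_1 = -203.4078 / 9 = -22.601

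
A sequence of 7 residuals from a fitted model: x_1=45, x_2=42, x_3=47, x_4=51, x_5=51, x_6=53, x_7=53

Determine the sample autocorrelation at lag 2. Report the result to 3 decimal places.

0.057

Mean x̄ = (45 + 42 + 47 + 51 + 51 + 53 + 53)/7 = 48.8571
Numerator Σ_{t=1}^{5}(x_t−x̄)(x_{t+2}−x̄) = 6.2449
Denominator Σ(x_t−x̄)² = 108.8571
r_2 = 6.2449 / 108.8571 = 0.057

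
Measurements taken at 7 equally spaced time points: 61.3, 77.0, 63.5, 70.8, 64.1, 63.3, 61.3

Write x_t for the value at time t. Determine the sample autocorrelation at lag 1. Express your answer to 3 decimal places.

-0.398

Mean x̄ = (61.3 + 77.0 + 63.5 + 70.8 + 64.1 + 63.3 + 61.3)/7 = 65.9000
Σ(x_t−x̄)(x_{t+1}−x̄) = (-51.0600) + (-26.6400) + (-11.7600) + (-8.8200) + (4.6800) + (11.9600) = -81.6400
Denominator Σ(x_t−x̄)² = 205.3000
r_1 = -81.6400 / 205.3000 = -0.398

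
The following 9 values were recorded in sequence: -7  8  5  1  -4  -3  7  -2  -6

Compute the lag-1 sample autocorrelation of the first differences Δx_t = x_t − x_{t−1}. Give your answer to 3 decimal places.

First differences Δx: 15, -3, -4, -5, 1, 10, -9, -4
Mean of differences = 0.1250
Numerator Σ(Δx_t−Δx̄)(Δx_{t+1}−Δx̄) = -60.7656
Denominator Σ(Δx_t−Δx̄)² = 472.8750
r_1(Δx) = -60.7656 / 472.8750 = -0.129

-0.129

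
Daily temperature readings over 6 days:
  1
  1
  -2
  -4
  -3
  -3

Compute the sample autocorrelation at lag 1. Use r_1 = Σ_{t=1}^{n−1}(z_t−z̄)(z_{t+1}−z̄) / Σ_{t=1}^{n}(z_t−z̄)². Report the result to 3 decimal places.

Mean z̄ = (1 + 1 − 2 − 4 − 3 − 3)/6 = -1.6667
Σ(z_t−z̄)(z_{t+1}−z̄) = (7.1111) + (-0.8889) + (0.7778) + (3.1111) + (1.7778) = 11.8889
Denominator Σ(z_t−z̄)² = 23.3333
r_1 = 11.8889 / 23.3333 = 0.510

0.510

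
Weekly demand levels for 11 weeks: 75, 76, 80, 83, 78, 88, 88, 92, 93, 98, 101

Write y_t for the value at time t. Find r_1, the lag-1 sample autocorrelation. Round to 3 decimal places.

0.655

Mean ȳ = (75 + 76 + 80 + 83 + 78 + 88 + 88 + 92 + 93 + 98 + 101)/11 = 86.5455
Numerator Σ_{t=1}^{10}(y_t−ȳ)(y_{t+1}−ȳ) = 516.6116
Denominator Σ(y_t−ȳ)² = 788.7273
r_1 = 516.6116 / 788.7273 = 0.655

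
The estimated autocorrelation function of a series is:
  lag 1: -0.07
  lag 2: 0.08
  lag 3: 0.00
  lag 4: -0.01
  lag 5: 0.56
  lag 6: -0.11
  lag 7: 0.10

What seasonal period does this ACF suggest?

5

The largest autocorrelation is r_5 = 0.56; the remaining lags stay at or below 0.10.
The dominant spike at lag 5 indicates a seasonal period of 5.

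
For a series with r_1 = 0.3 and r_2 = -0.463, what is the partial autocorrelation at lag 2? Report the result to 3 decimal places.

φ_{22} = (r_2 − r_1²) / (1 − r_1²)
r_1² = (0.3)² = 0.09
Numerator = -0.463 − 0.0900 = -0.5530; denominator = 1 − 0.0900 = 0.9100
φ_{22} = -0.5530 / 0.9100 = -0.608

-0.608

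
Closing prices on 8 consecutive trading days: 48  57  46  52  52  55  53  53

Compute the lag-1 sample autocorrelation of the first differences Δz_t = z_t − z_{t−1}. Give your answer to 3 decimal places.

First differences Δz: 9, -11, 6, 0, 3, -2, 0
Mean of differences = 0.7143
Numerator Σ(Δz_t−Δz̄)(Δz_{t+1}−Δz̄) = -168.6531
Denominator Σ(Δz_t−Δz̄)² = 247.4286
r_1(Δz) = -168.6531 / 247.4286 = -0.682

-0.682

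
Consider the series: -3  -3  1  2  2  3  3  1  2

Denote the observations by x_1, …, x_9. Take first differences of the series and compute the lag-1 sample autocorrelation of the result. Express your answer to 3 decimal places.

-0.045

First differences Δx: 0, 4, 1, 0, 1, 0, -2, 1
Mean of differences = 0.6250
Numerator Σ(Δx_t−Δx̄)(Δx_{t+1}−Δx̄) = -0.8906
Denominator Σ(Δx_t−Δx̄)² = 19.8750
r_1(Δx) = -0.8906 / 19.8750 = -0.045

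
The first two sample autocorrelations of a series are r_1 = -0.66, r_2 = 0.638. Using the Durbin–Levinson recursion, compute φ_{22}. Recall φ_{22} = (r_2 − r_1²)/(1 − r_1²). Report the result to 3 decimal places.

φ_{22} = (r_2 − r_1²) / (1 − r_1²)
r_1² = (-0.66)² = 0.4356
Numerator = 0.638 − 0.4356 = 0.2024; denominator = 1 − 0.4356 = 0.5644
φ_{22} = 0.2024 / 0.5644 = 0.359

0.359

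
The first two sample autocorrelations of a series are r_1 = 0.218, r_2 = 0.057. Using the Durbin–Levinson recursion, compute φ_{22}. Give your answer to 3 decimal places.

0.010

φ_{22} = (r_2 − r_1²) / (1 − r_1²)
r_1² = (0.218)² = 0.047524
Numerator = 0.057 − 0.0475 = 0.0095; denominator = 1 − 0.0475 = 0.9525
φ_{22} = 0.0095 / 0.9525 = 0.010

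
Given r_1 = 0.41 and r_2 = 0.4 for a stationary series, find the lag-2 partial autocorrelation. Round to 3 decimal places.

0.279

φ_{22} = (r_2 − r_1²) / (1 − r_1²)
r_1² = (0.41)² = 0.1681
Numerator = 0.4 − 0.1681 = 0.2319; denominator = 1 − 0.1681 = 0.8319
φ_{22} = 0.2319 / 0.8319 = 0.279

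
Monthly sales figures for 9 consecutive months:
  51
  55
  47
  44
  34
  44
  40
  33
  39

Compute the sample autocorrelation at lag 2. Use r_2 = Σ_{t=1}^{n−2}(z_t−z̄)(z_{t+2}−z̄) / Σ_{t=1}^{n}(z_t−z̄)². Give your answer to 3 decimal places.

0.088

Mean z̄ = (51 + 55 + 47 + 44 + 34 + 44 + 40 + 33 + 39)/9 = 43.0000
Σ(z_t−z̄)(z_{t+2}−z̄) = (32.0000) + (12.0000) + (-36.0000) + (1.0000) + (27.0000) + (-10.0000) + (12.0000) = 38.0000
Denominator Σ(z_t−z̄)² = 432.0000
r_2 = 38.0000 / 432.0000 = 0.088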